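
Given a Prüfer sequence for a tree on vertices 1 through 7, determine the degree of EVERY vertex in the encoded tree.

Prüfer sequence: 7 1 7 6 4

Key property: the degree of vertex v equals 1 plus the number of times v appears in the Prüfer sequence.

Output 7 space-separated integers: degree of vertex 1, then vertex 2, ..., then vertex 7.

p_1 = 7: count[7] becomes 1
p_2 = 1: count[1] becomes 1
p_3 = 7: count[7] becomes 2
p_4 = 6: count[6] becomes 1
p_5 = 4: count[4] becomes 1
Degrees (1 + count): deg[1]=1+1=2, deg[2]=1+0=1, deg[3]=1+0=1, deg[4]=1+1=2, deg[5]=1+0=1, deg[6]=1+1=2, deg[7]=1+2=3

Answer: 2 1 1 2 1 2 3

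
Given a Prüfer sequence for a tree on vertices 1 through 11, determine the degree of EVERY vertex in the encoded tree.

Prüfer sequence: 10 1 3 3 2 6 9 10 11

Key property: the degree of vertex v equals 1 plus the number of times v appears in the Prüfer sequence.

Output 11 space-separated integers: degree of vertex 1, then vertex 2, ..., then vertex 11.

p_1 = 10: count[10] becomes 1
p_2 = 1: count[1] becomes 1
p_3 = 3: count[3] becomes 1
p_4 = 3: count[3] becomes 2
p_5 = 2: count[2] becomes 1
p_6 = 6: count[6] becomes 1
p_7 = 9: count[9] becomes 1
p_8 = 10: count[10] becomes 2
p_9 = 11: count[11] becomes 1
Degrees (1 + count): deg[1]=1+1=2, deg[2]=1+1=2, deg[3]=1+2=3, deg[4]=1+0=1, deg[5]=1+0=1, deg[6]=1+1=2, deg[7]=1+0=1, deg[8]=1+0=1, deg[9]=1+1=2, deg[10]=1+2=3, deg[11]=1+1=2

Answer: 2 2 3 1 1 2 1 1 2 3 2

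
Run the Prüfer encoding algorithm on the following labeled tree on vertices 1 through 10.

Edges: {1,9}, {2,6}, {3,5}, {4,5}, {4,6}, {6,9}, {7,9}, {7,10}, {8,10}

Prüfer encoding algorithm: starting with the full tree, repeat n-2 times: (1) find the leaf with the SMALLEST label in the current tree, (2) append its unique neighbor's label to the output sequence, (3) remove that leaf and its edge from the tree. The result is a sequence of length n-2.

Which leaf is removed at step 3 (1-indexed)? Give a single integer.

Step 1: current leaves = {1,2,3,8}. Remove leaf 1 (neighbor: 9).
Step 2: current leaves = {2,3,8}. Remove leaf 2 (neighbor: 6).
Step 3: current leaves = {3,8}. Remove leaf 3 (neighbor: 5).

Answer: 3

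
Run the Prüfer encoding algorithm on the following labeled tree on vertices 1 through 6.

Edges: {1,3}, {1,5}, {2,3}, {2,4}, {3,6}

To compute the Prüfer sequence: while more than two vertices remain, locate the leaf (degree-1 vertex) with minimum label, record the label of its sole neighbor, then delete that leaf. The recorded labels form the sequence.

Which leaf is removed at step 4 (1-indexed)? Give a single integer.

Answer: 1

Derivation:
Step 1: current leaves = {4,5,6}. Remove leaf 4 (neighbor: 2).
Step 2: current leaves = {2,5,6}. Remove leaf 2 (neighbor: 3).
Step 3: current leaves = {5,6}. Remove leaf 5 (neighbor: 1).
Step 4: current leaves = {1,6}. Remove leaf 1 (neighbor: 3).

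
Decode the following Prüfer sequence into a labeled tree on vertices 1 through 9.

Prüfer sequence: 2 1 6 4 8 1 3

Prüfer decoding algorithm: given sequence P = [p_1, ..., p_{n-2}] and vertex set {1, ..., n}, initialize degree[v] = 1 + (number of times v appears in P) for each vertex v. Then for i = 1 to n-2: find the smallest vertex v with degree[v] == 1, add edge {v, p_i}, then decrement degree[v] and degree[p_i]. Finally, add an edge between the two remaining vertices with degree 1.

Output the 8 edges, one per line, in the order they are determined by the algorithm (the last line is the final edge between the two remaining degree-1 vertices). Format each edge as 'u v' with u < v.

Answer: 2 5
1 2
6 7
4 6
4 8
1 8
1 3
3 9

Derivation:
Initial degrees: {1:3, 2:2, 3:2, 4:2, 5:1, 6:2, 7:1, 8:2, 9:1}
Step 1: smallest deg-1 vertex = 5, p_1 = 2. Add edge {2,5}. Now deg[5]=0, deg[2]=1.
Step 2: smallest deg-1 vertex = 2, p_2 = 1. Add edge {1,2}. Now deg[2]=0, deg[1]=2.
Step 3: smallest deg-1 vertex = 7, p_3 = 6. Add edge {6,7}. Now deg[7]=0, deg[6]=1.
Step 4: smallest deg-1 vertex = 6, p_4 = 4. Add edge {4,6}. Now deg[6]=0, deg[4]=1.
Step 5: smallest deg-1 vertex = 4, p_5 = 8. Add edge {4,8}. Now deg[4]=0, deg[8]=1.
Step 6: smallest deg-1 vertex = 8, p_6 = 1. Add edge {1,8}. Now deg[8]=0, deg[1]=1.
Step 7: smallest deg-1 vertex = 1, p_7 = 3. Add edge {1,3}. Now deg[1]=0, deg[3]=1.
Final: two remaining deg-1 vertices are 3, 9. Add edge {3,9}.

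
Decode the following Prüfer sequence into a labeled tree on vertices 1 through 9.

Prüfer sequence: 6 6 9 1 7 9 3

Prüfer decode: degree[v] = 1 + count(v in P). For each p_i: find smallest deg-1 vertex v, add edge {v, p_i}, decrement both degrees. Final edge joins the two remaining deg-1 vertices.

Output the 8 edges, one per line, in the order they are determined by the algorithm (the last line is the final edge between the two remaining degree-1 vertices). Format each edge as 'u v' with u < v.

Answer: 2 6
4 6
5 9
1 6
1 7
7 9
3 8
3 9

Derivation:
Initial degrees: {1:2, 2:1, 3:2, 4:1, 5:1, 6:3, 7:2, 8:1, 9:3}
Step 1: smallest deg-1 vertex = 2, p_1 = 6. Add edge {2,6}. Now deg[2]=0, deg[6]=2.
Step 2: smallest deg-1 vertex = 4, p_2 = 6. Add edge {4,6}. Now deg[4]=0, deg[6]=1.
Step 3: smallest deg-1 vertex = 5, p_3 = 9. Add edge {5,9}. Now deg[5]=0, deg[9]=2.
Step 4: smallest deg-1 vertex = 6, p_4 = 1. Add edge {1,6}. Now deg[6]=0, deg[1]=1.
Step 5: smallest deg-1 vertex = 1, p_5 = 7. Add edge {1,7}. Now deg[1]=0, deg[7]=1.
Step 6: smallest deg-1 vertex = 7, p_6 = 9. Add edge {7,9}. Now deg[7]=0, deg[9]=1.
Step 7: smallest deg-1 vertex = 8, p_7 = 3. Add edge {3,8}. Now deg[8]=0, deg[3]=1.
Final: two remaining deg-1 vertices are 3, 9. Add edge {3,9}.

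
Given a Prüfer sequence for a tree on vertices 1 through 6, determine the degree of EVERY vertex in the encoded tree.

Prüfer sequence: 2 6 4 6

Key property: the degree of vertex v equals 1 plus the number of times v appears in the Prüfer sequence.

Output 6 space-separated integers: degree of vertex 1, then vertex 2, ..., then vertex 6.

Answer: 1 2 1 2 1 3

Derivation:
p_1 = 2: count[2] becomes 1
p_2 = 6: count[6] becomes 1
p_3 = 4: count[4] becomes 1
p_4 = 6: count[6] becomes 2
Degrees (1 + count): deg[1]=1+0=1, deg[2]=1+1=2, deg[3]=1+0=1, deg[4]=1+1=2, deg[5]=1+0=1, deg[6]=1+2=3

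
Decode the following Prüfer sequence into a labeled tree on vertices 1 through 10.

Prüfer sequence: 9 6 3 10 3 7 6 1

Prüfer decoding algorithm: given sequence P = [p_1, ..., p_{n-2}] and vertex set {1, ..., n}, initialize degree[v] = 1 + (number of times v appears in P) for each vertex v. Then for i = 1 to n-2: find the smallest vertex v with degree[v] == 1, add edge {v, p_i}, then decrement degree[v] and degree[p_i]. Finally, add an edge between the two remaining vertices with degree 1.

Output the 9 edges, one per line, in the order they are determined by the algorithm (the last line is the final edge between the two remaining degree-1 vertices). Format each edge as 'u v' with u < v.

Answer: 2 9
4 6
3 5
8 10
3 9
3 7
6 7
1 6
1 10

Derivation:
Initial degrees: {1:2, 2:1, 3:3, 4:1, 5:1, 6:3, 7:2, 8:1, 9:2, 10:2}
Step 1: smallest deg-1 vertex = 2, p_1 = 9. Add edge {2,9}. Now deg[2]=0, deg[9]=1.
Step 2: smallest deg-1 vertex = 4, p_2 = 6. Add edge {4,6}. Now deg[4]=0, deg[6]=2.
Step 3: smallest deg-1 vertex = 5, p_3 = 3. Add edge {3,5}. Now deg[5]=0, deg[3]=2.
Step 4: smallest deg-1 vertex = 8, p_4 = 10. Add edge {8,10}. Now deg[8]=0, deg[10]=1.
Step 5: smallest deg-1 vertex = 9, p_5 = 3. Add edge {3,9}. Now deg[9]=0, deg[3]=1.
Step 6: smallest deg-1 vertex = 3, p_6 = 7. Add edge {3,7}. Now deg[3]=0, deg[7]=1.
Step 7: smallest deg-1 vertex = 7, p_7 = 6. Add edge {6,7}. Now deg[7]=0, deg[6]=1.
Step 8: smallest deg-1 vertex = 6, p_8 = 1. Add edge {1,6}. Now deg[6]=0, deg[1]=1.
Final: two remaining deg-1 vertices are 1, 10. Add edge {1,10}.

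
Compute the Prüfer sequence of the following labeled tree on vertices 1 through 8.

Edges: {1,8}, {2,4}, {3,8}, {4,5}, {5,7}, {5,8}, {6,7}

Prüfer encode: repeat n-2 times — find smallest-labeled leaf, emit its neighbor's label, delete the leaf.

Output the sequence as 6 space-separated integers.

Step 1: leaves = {1,2,3,6}. Remove smallest leaf 1, emit neighbor 8.
Step 2: leaves = {2,3,6}. Remove smallest leaf 2, emit neighbor 4.
Step 3: leaves = {3,4,6}. Remove smallest leaf 3, emit neighbor 8.
Step 4: leaves = {4,6,8}. Remove smallest leaf 4, emit neighbor 5.
Step 5: leaves = {6,8}. Remove smallest leaf 6, emit neighbor 7.
Step 6: leaves = {7,8}. Remove smallest leaf 7, emit neighbor 5.
Done: 2 vertices remain (5, 8). Sequence = [8 4 8 5 7 5]

Answer: 8 4 8 5 7 5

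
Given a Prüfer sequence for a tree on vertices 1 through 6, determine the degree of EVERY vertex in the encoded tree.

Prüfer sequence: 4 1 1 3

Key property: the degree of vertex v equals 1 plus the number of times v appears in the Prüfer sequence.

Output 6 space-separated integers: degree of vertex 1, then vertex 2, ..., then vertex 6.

p_1 = 4: count[4] becomes 1
p_2 = 1: count[1] becomes 1
p_3 = 1: count[1] becomes 2
p_4 = 3: count[3] becomes 1
Degrees (1 + count): deg[1]=1+2=3, deg[2]=1+0=1, deg[3]=1+1=2, deg[4]=1+1=2, deg[5]=1+0=1, deg[6]=1+0=1

Answer: 3 1 2 2 1 1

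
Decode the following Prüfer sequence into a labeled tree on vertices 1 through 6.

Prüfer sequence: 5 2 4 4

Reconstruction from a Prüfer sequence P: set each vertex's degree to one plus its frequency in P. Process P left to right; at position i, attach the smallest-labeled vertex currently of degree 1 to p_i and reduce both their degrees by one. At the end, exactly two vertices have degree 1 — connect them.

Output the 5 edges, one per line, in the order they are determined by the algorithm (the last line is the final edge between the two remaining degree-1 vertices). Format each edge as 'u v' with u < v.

Answer: 1 5
2 3
2 4
4 5
4 6

Derivation:
Initial degrees: {1:1, 2:2, 3:1, 4:3, 5:2, 6:1}
Step 1: smallest deg-1 vertex = 1, p_1 = 5. Add edge {1,5}. Now deg[1]=0, deg[5]=1.
Step 2: smallest deg-1 vertex = 3, p_2 = 2. Add edge {2,3}. Now deg[3]=0, deg[2]=1.
Step 3: smallest deg-1 vertex = 2, p_3 = 4. Add edge {2,4}. Now deg[2]=0, deg[4]=2.
Step 4: smallest deg-1 vertex = 5, p_4 = 4. Add edge {4,5}. Now deg[5]=0, deg[4]=1.
Final: two remaining deg-1 vertices are 4, 6. Add edge {4,6}.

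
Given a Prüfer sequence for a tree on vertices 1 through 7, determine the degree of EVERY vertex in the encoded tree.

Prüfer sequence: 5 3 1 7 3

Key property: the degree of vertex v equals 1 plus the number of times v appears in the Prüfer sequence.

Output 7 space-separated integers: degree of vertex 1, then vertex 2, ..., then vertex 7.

Answer: 2 1 3 1 2 1 2

Derivation:
p_1 = 5: count[5] becomes 1
p_2 = 3: count[3] becomes 1
p_3 = 1: count[1] becomes 1
p_4 = 7: count[7] becomes 1
p_5 = 3: count[3] becomes 2
Degrees (1 + count): deg[1]=1+1=2, deg[2]=1+0=1, deg[3]=1+2=3, deg[4]=1+0=1, deg[5]=1+1=2, deg[6]=1+0=1, deg[7]=1+1=2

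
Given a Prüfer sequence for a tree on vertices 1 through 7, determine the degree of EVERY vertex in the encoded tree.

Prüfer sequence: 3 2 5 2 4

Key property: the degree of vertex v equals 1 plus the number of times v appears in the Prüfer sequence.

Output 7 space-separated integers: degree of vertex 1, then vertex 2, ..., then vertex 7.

Answer: 1 3 2 2 2 1 1

Derivation:
p_1 = 3: count[3] becomes 1
p_2 = 2: count[2] becomes 1
p_3 = 5: count[5] becomes 1
p_4 = 2: count[2] becomes 2
p_5 = 4: count[4] becomes 1
Degrees (1 + count): deg[1]=1+0=1, deg[2]=1+2=3, deg[3]=1+1=2, deg[4]=1+1=2, deg[5]=1+1=2, deg[6]=1+0=1, deg[7]=1+0=1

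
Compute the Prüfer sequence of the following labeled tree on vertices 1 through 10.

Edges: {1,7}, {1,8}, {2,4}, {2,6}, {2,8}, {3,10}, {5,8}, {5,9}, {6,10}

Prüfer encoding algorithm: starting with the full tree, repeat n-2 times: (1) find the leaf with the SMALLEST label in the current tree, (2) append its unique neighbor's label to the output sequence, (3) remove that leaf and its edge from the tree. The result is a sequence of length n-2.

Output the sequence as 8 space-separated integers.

Step 1: leaves = {3,4,7,9}. Remove smallest leaf 3, emit neighbor 10.
Step 2: leaves = {4,7,9,10}. Remove smallest leaf 4, emit neighbor 2.
Step 3: leaves = {7,9,10}. Remove smallest leaf 7, emit neighbor 1.
Step 4: leaves = {1,9,10}. Remove smallest leaf 1, emit neighbor 8.
Step 5: leaves = {9,10}. Remove smallest leaf 9, emit neighbor 5.
Step 6: leaves = {5,10}. Remove smallest leaf 5, emit neighbor 8.
Step 7: leaves = {8,10}. Remove smallest leaf 8, emit neighbor 2.
Step 8: leaves = {2,10}. Remove smallest leaf 2, emit neighbor 6.
Done: 2 vertices remain (6, 10). Sequence = [10 2 1 8 5 8 2 6]

Answer: 10 2 1 8 5 8 2 6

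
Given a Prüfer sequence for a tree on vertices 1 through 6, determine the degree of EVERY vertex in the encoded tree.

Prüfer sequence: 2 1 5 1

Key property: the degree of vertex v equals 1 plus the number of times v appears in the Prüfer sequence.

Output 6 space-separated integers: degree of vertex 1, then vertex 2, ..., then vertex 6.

p_1 = 2: count[2] becomes 1
p_2 = 1: count[1] becomes 1
p_3 = 5: count[5] becomes 1
p_4 = 1: count[1] becomes 2
Degrees (1 + count): deg[1]=1+2=3, deg[2]=1+1=2, deg[3]=1+0=1, deg[4]=1+0=1, deg[5]=1+1=2, deg[6]=1+0=1

Answer: 3 2 1 1 2 1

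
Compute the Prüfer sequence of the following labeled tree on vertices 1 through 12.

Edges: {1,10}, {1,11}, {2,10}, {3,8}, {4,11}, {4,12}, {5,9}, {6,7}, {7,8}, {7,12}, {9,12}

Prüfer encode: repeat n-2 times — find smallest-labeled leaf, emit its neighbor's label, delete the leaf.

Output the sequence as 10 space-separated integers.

Answer: 10 8 9 7 7 12 12 1 11 4

Derivation:
Step 1: leaves = {2,3,5,6}. Remove smallest leaf 2, emit neighbor 10.
Step 2: leaves = {3,5,6,10}. Remove smallest leaf 3, emit neighbor 8.
Step 3: leaves = {5,6,8,10}. Remove smallest leaf 5, emit neighbor 9.
Step 4: leaves = {6,8,9,10}. Remove smallest leaf 6, emit neighbor 7.
Step 5: leaves = {8,9,10}. Remove smallest leaf 8, emit neighbor 7.
Step 6: leaves = {7,9,10}. Remove smallest leaf 7, emit neighbor 12.
Step 7: leaves = {9,10}. Remove smallest leaf 9, emit neighbor 12.
Step 8: leaves = {10,12}. Remove smallest leaf 10, emit neighbor 1.
Step 9: leaves = {1,12}. Remove smallest leaf 1, emit neighbor 11.
Step 10: leaves = {11,12}. Remove smallest leaf 11, emit neighbor 4.
Done: 2 vertices remain (4, 12). Sequence = [10 8 9 7 7 12 12 1 11 4]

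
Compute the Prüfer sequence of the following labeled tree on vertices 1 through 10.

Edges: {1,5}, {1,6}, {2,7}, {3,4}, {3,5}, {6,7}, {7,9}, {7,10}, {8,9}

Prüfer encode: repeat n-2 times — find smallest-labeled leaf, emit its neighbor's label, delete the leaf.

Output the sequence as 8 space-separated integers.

Step 1: leaves = {2,4,8,10}. Remove smallest leaf 2, emit neighbor 7.
Step 2: leaves = {4,8,10}. Remove smallest leaf 4, emit neighbor 3.
Step 3: leaves = {3,8,10}. Remove smallest leaf 3, emit neighbor 5.
Step 4: leaves = {5,8,10}. Remove smallest leaf 5, emit neighbor 1.
Step 5: leaves = {1,8,10}. Remove smallest leaf 1, emit neighbor 6.
Step 6: leaves = {6,8,10}. Remove smallest leaf 6, emit neighbor 7.
Step 7: leaves = {8,10}. Remove smallest leaf 8, emit neighbor 9.
Step 8: leaves = {9,10}. Remove smallest leaf 9, emit neighbor 7.
Done: 2 vertices remain (7, 10). Sequence = [7 3 5 1 6 7 9 7]

Answer: 7 3 5 1 6 7 9 7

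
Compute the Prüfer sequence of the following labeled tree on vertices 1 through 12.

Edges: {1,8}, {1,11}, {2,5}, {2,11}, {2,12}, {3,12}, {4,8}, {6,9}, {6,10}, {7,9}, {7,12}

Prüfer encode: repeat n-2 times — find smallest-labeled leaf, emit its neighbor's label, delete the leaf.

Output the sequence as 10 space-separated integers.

Step 1: leaves = {3,4,5,10}. Remove smallest leaf 3, emit neighbor 12.
Step 2: leaves = {4,5,10}. Remove smallest leaf 4, emit neighbor 8.
Step 3: leaves = {5,8,10}. Remove smallest leaf 5, emit neighbor 2.
Step 4: leaves = {8,10}. Remove smallest leaf 8, emit neighbor 1.
Step 5: leaves = {1,10}. Remove smallest leaf 1, emit neighbor 11.
Step 6: leaves = {10,11}. Remove smallest leaf 10, emit neighbor 6.
Step 7: leaves = {6,11}. Remove smallest leaf 6, emit neighbor 9.
Step 8: leaves = {9,11}. Remove smallest leaf 9, emit neighbor 7.
Step 9: leaves = {7,11}. Remove smallest leaf 7, emit neighbor 12.
Step 10: leaves = {11,12}. Remove smallest leaf 11, emit neighbor 2.
Done: 2 vertices remain (2, 12). Sequence = [12 8 2 1 11 6 9 7 12 2]

Answer: 12 8 2 1 11 6 9 7 12 2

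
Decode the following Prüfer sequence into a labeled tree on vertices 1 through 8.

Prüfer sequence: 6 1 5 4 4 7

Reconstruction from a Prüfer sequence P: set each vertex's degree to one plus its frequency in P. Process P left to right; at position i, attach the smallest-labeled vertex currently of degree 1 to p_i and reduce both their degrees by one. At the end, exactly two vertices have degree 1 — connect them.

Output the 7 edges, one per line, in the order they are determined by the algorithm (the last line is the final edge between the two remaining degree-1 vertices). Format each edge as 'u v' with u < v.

Initial degrees: {1:2, 2:1, 3:1, 4:3, 5:2, 6:2, 7:2, 8:1}
Step 1: smallest deg-1 vertex = 2, p_1 = 6. Add edge {2,6}. Now deg[2]=0, deg[6]=1.
Step 2: smallest deg-1 vertex = 3, p_2 = 1. Add edge {1,3}. Now deg[3]=0, deg[1]=1.
Step 3: smallest deg-1 vertex = 1, p_3 = 5. Add edge {1,5}. Now deg[1]=0, deg[5]=1.
Step 4: smallest deg-1 vertex = 5, p_4 = 4. Add edge {4,5}. Now deg[5]=0, deg[4]=2.
Step 5: smallest deg-1 vertex = 6, p_5 = 4. Add edge {4,6}. Now deg[6]=0, deg[4]=1.
Step 6: smallest deg-1 vertex = 4, p_6 = 7. Add edge {4,7}. Now deg[4]=0, deg[7]=1.
Final: two remaining deg-1 vertices are 7, 8. Add edge {7,8}.

Answer: 2 6
1 3
1 5
4 5
4 6
4 7
7 8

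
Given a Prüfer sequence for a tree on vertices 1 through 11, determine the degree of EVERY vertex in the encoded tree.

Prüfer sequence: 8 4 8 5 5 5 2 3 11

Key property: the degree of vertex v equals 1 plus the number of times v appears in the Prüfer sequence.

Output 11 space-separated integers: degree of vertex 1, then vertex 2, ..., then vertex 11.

Answer: 1 2 2 2 4 1 1 3 1 1 2

Derivation:
p_1 = 8: count[8] becomes 1
p_2 = 4: count[4] becomes 1
p_3 = 8: count[8] becomes 2
p_4 = 5: count[5] becomes 1
p_5 = 5: count[5] becomes 2
p_6 = 5: count[5] becomes 3
p_7 = 2: count[2] becomes 1
p_8 = 3: count[3] becomes 1
p_9 = 11: count[11] becomes 1
Degrees (1 + count): deg[1]=1+0=1, deg[2]=1+1=2, deg[3]=1+1=2, deg[4]=1+1=2, deg[5]=1+3=4, deg[6]=1+0=1, deg[7]=1+0=1, deg[8]=1+2=3, deg[9]=1+0=1, deg[10]=1+0=1, deg[11]=1+1=2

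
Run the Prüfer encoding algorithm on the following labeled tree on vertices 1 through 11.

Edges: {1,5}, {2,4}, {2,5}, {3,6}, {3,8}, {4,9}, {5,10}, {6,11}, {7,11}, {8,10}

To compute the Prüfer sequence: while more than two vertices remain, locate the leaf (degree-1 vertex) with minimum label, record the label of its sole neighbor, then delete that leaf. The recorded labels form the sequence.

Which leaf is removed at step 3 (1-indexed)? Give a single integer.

Answer: 9

Derivation:
Step 1: current leaves = {1,7,9}. Remove leaf 1 (neighbor: 5).
Step 2: current leaves = {7,9}. Remove leaf 7 (neighbor: 11).
Step 3: current leaves = {9,11}. Remove leaf 9 (neighbor: 4).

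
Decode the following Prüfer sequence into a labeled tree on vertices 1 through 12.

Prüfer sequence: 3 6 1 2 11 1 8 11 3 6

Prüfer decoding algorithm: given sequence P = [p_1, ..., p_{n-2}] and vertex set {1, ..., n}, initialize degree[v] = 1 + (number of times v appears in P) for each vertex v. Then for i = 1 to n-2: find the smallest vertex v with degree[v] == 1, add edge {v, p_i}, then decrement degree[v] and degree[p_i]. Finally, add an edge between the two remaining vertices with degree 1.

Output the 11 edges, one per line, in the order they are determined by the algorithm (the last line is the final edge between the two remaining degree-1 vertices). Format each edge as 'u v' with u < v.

Answer: 3 4
5 6
1 7
2 9
2 11
1 10
1 8
8 11
3 11
3 6
6 12

Derivation:
Initial degrees: {1:3, 2:2, 3:3, 4:1, 5:1, 6:3, 7:1, 8:2, 9:1, 10:1, 11:3, 12:1}
Step 1: smallest deg-1 vertex = 4, p_1 = 3. Add edge {3,4}. Now deg[4]=0, deg[3]=2.
Step 2: smallest deg-1 vertex = 5, p_2 = 6. Add edge {5,6}. Now deg[5]=0, deg[6]=2.
Step 3: smallest deg-1 vertex = 7, p_3 = 1. Add edge {1,7}. Now deg[7]=0, deg[1]=2.
Step 4: smallest deg-1 vertex = 9, p_4 = 2. Add edge {2,9}. Now deg[9]=0, deg[2]=1.
Step 5: smallest deg-1 vertex = 2, p_5 = 11. Add edge {2,11}. Now deg[2]=0, deg[11]=2.
Step 6: smallest deg-1 vertex = 10, p_6 = 1. Add edge {1,10}. Now deg[10]=0, deg[1]=1.
Step 7: smallest deg-1 vertex = 1, p_7 = 8. Add edge {1,8}. Now deg[1]=0, deg[8]=1.
Step 8: smallest deg-1 vertex = 8, p_8 = 11. Add edge {8,11}. Now deg[8]=0, deg[11]=1.
Step 9: smallest deg-1 vertex = 11, p_9 = 3. Add edge {3,11}. Now deg[11]=0, deg[3]=1.
Step 10: smallest deg-1 vertex = 3, p_10 = 6. Add edge {3,6}. Now deg[3]=0, deg[6]=1.
Final: two remaining deg-1 vertices are 6, 12. Add edge {6,12}.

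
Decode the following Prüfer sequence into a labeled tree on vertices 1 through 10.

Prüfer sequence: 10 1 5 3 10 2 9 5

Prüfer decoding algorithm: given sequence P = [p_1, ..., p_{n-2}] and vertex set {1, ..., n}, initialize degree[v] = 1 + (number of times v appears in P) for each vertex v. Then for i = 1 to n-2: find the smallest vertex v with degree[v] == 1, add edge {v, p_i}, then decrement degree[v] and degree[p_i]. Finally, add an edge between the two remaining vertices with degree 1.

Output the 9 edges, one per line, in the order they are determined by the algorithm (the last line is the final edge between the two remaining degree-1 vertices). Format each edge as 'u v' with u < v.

Initial degrees: {1:2, 2:2, 3:2, 4:1, 5:3, 6:1, 7:1, 8:1, 9:2, 10:3}
Step 1: smallest deg-1 vertex = 4, p_1 = 10. Add edge {4,10}. Now deg[4]=0, deg[10]=2.
Step 2: smallest deg-1 vertex = 6, p_2 = 1. Add edge {1,6}. Now deg[6]=0, deg[1]=1.
Step 3: smallest deg-1 vertex = 1, p_3 = 5. Add edge {1,5}. Now deg[1]=0, deg[5]=2.
Step 4: smallest deg-1 vertex = 7, p_4 = 3. Add edge {3,7}. Now deg[7]=0, deg[3]=1.
Step 5: smallest deg-1 vertex = 3, p_5 = 10. Add edge {3,10}. Now deg[3]=0, deg[10]=1.
Step 6: smallest deg-1 vertex = 8, p_6 = 2. Add edge {2,8}. Now deg[8]=0, deg[2]=1.
Step 7: smallest deg-1 vertex = 2, p_7 = 9. Add edge {2,9}. Now deg[2]=0, deg[9]=1.
Step 8: smallest deg-1 vertex = 9, p_8 = 5. Add edge {5,9}. Now deg[9]=0, deg[5]=1.
Final: two remaining deg-1 vertices are 5, 10. Add edge {5,10}.

Answer: 4 10
1 6
1 5
3 7
3 10
2 8
2 9
5 9
5 10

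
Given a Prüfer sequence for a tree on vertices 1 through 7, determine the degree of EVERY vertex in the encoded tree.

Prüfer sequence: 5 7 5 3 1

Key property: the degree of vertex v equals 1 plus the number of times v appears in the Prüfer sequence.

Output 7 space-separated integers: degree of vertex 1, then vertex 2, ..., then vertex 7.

Answer: 2 1 2 1 3 1 2

Derivation:
p_1 = 5: count[5] becomes 1
p_2 = 7: count[7] becomes 1
p_3 = 5: count[5] becomes 2
p_4 = 3: count[3] becomes 1
p_5 = 1: count[1] becomes 1
Degrees (1 + count): deg[1]=1+1=2, deg[2]=1+0=1, deg[3]=1+1=2, deg[4]=1+0=1, deg[5]=1+2=3, deg[6]=1+0=1, deg[7]=1+1=2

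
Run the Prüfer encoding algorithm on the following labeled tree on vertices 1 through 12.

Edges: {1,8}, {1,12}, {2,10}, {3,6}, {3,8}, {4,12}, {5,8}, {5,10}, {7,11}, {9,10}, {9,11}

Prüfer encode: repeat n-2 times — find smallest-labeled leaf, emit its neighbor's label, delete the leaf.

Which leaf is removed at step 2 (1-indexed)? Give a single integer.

Answer: 4

Derivation:
Step 1: current leaves = {2,4,6,7}. Remove leaf 2 (neighbor: 10).
Step 2: current leaves = {4,6,7}. Remove leaf 4 (neighbor: 12).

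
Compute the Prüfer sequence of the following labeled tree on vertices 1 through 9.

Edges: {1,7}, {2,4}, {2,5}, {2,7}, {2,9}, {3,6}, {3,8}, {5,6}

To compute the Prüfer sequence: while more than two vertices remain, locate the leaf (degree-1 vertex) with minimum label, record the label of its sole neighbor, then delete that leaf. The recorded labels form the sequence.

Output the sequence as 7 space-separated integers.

Answer: 7 2 2 3 6 5 2

Derivation:
Step 1: leaves = {1,4,8,9}. Remove smallest leaf 1, emit neighbor 7.
Step 2: leaves = {4,7,8,9}. Remove smallest leaf 4, emit neighbor 2.
Step 3: leaves = {7,8,9}. Remove smallest leaf 7, emit neighbor 2.
Step 4: leaves = {8,9}. Remove smallest leaf 8, emit neighbor 3.
Step 5: leaves = {3,9}. Remove smallest leaf 3, emit neighbor 6.
Step 6: leaves = {6,9}. Remove smallest leaf 6, emit neighbor 5.
Step 7: leaves = {5,9}. Remove smallest leaf 5, emit neighbor 2.
Done: 2 vertices remain (2, 9). Sequence = [7 2 2 3 6 5 2]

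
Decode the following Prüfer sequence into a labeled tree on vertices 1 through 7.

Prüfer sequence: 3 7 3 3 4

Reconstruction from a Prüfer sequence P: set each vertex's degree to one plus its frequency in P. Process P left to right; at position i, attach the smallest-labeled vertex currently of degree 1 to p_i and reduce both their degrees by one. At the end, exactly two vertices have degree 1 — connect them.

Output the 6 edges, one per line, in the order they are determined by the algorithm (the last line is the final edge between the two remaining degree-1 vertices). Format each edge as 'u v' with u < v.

Initial degrees: {1:1, 2:1, 3:4, 4:2, 5:1, 6:1, 7:2}
Step 1: smallest deg-1 vertex = 1, p_1 = 3. Add edge {1,3}. Now deg[1]=0, deg[3]=3.
Step 2: smallest deg-1 vertex = 2, p_2 = 7. Add edge {2,7}. Now deg[2]=0, deg[7]=1.
Step 3: smallest deg-1 vertex = 5, p_3 = 3. Add edge {3,5}. Now deg[5]=0, deg[3]=2.
Step 4: smallest deg-1 vertex = 6, p_4 = 3. Add edge {3,6}. Now deg[6]=0, deg[3]=1.
Step 5: smallest deg-1 vertex = 3, p_5 = 4. Add edge {3,4}. Now deg[3]=0, deg[4]=1.
Final: two remaining deg-1 vertices are 4, 7. Add edge {4,7}.

Answer: 1 3
2 7
3 5
3 6
3 4
4 7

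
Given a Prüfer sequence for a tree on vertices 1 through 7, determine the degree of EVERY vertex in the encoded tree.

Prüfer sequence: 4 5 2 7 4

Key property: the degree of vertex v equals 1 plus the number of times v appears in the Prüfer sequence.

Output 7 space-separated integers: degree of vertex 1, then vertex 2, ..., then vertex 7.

p_1 = 4: count[4] becomes 1
p_2 = 5: count[5] becomes 1
p_3 = 2: count[2] becomes 1
p_4 = 7: count[7] becomes 1
p_5 = 4: count[4] becomes 2
Degrees (1 + count): deg[1]=1+0=1, deg[2]=1+1=2, deg[3]=1+0=1, deg[4]=1+2=3, deg[5]=1+1=2, deg[6]=1+0=1, deg[7]=1+1=2

Answer: 1 2 1 3 2 1 2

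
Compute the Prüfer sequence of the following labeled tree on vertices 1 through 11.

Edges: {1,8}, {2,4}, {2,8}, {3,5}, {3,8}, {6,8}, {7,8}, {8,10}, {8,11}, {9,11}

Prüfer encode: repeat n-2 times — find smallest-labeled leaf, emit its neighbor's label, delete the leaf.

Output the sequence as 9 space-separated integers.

Step 1: leaves = {1,4,5,6,7,9,10}. Remove smallest leaf 1, emit neighbor 8.
Step 2: leaves = {4,5,6,7,9,10}. Remove smallest leaf 4, emit neighbor 2.
Step 3: leaves = {2,5,6,7,9,10}. Remove smallest leaf 2, emit neighbor 8.
Step 4: leaves = {5,6,7,9,10}. Remove smallest leaf 5, emit neighbor 3.
Step 5: leaves = {3,6,7,9,10}. Remove smallest leaf 3, emit neighbor 8.
Step 6: leaves = {6,7,9,10}. Remove smallest leaf 6, emit neighbor 8.
Step 7: leaves = {7,9,10}. Remove smallest leaf 7, emit neighbor 8.
Step 8: leaves = {9,10}. Remove smallest leaf 9, emit neighbor 11.
Step 9: leaves = {10,11}. Remove smallest leaf 10, emit neighbor 8.
Done: 2 vertices remain (8, 11). Sequence = [8 2 8 3 8 8 8 11 8]

Answer: 8 2 8 3 8 8 8 11 8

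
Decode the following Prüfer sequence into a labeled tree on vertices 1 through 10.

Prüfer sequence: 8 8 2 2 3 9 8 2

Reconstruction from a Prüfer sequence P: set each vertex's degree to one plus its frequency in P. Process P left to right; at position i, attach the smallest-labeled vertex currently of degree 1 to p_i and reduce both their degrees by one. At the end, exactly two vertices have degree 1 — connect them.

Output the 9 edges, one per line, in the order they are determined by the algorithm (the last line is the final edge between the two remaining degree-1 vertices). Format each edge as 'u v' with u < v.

Answer: 1 8
4 8
2 5
2 6
3 7
3 9
8 9
2 8
2 10

Derivation:
Initial degrees: {1:1, 2:4, 3:2, 4:1, 5:1, 6:1, 7:1, 8:4, 9:2, 10:1}
Step 1: smallest deg-1 vertex = 1, p_1 = 8. Add edge {1,8}. Now deg[1]=0, deg[8]=3.
Step 2: smallest deg-1 vertex = 4, p_2 = 8. Add edge {4,8}. Now deg[4]=0, deg[8]=2.
Step 3: smallest deg-1 vertex = 5, p_3 = 2. Add edge {2,5}. Now deg[5]=0, deg[2]=3.
Step 4: smallest deg-1 vertex = 6, p_4 = 2. Add edge {2,6}. Now deg[6]=0, deg[2]=2.
Step 5: smallest deg-1 vertex = 7, p_5 = 3. Add edge {3,7}. Now deg[7]=0, deg[3]=1.
Step 6: smallest deg-1 vertex = 3, p_6 = 9. Add edge {3,9}. Now deg[3]=0, deg[9]=1.
Step 7: smallest deg-1 vertex = 9, p_7 = 8. Add edge {8,9}. Now deg[9]=0, deg[8]=1.
Step 8: smallest deg-1 vertex = 8, p_8 = 2. Add edge {2,8}. Now deg[8]=0, deg[2]=1.
Final: two remaining deg-1 vertices are 2, 10. Add edge {2,10}.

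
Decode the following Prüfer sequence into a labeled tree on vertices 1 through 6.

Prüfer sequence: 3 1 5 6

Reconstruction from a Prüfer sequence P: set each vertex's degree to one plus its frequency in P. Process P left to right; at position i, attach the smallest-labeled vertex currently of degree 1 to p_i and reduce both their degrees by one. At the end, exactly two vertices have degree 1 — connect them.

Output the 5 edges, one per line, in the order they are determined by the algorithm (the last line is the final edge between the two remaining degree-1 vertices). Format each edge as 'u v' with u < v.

Answer: 2 3
1 3
1 5
4 6
5 6

Derivation:
Initial degrees: {1:2, 2:1, 3:2, 4:1, 5:2, 6:2}
Step 1: smallest deg-1 vertex = 2, p_1 = 3. Add edge {2,3}. Now deg[2]=0, deg[3]=1.
Step 2: smallest deg-1 vertex = 3, p_2 = 1. Add edge {1,3}. Now deg[3]=0, deg[1]=1.
Step 3: smallest deg-1 vertex = 1, p_3 = 5. Add edge {1,5}. Now deg[1]=0, deg[5]=1.
Step 4: smallest deg-1 vertex = 4, p_4 = 6. Add edge {4,6}. Now deg[4]=0, deg[6]=1.
Final: two remaining deg-1 vertices are 5, 6. Add edge {5,6}.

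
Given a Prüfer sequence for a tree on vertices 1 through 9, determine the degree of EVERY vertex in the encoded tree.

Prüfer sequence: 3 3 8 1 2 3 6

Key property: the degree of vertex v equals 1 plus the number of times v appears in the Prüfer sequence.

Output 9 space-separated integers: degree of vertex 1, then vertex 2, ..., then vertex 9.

p_1 = 3: count[3] becomes 1
p_2 = 3: count[3] becomes 2
p_3 = 8: count[8] becomes 1
p_4 = 1: count[1] becomes 1
p_5 = 2: count[2] becomes 1
p_6 = 3: count[3] becomes 3
p_7 = 6: count[6] becomes 1
Degrees (1 + count): deg[1]=1+1=2, deg[2]=1+1=2, deg[3]=1+3=4, deg[4]=1+0=1, deg[5]=1+0=1, deg[6]=1+1=2, deg[7]=1+0=1, deg[8]=1+1=2, deg[9]=1+0=1

Answer: 2 2 4 1 1 2 1 2 1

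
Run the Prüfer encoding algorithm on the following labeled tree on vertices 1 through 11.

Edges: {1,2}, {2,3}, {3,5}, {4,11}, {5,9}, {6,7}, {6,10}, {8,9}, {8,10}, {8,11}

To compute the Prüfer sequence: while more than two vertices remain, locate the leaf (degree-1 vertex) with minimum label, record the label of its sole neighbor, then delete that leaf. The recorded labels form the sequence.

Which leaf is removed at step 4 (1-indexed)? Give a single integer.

Step 1: current leaves = {1,4,7}. Remove leaf 1 (neighbor: 2).
Step 2: current leaves = {2,4,7}. Remove leaf 2 (neighbor: 3).
Step 3: current leaves = {3,4,7}. Remove leaf 3 (neighbor: 5).
Step 4: current leaves = {4,5,7}. Remove leaf 4 (neighbor: 11).

Answer: 4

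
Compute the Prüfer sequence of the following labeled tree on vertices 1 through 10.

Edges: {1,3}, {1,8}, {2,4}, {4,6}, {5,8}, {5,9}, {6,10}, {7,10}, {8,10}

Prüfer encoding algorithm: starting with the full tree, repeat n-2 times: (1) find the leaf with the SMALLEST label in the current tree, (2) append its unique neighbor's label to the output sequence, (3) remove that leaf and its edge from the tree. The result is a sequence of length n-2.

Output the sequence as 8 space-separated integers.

Answer: 4 1 8 6 10 10 5 8

Derivation:
Step 1: leaves = {2,3,7,9}. Remove smallest leaf 2, emit neighbor 4.
Step 2: leaves = {3,4,7,9}. Remove smallest leaf 3, emit neighbor 1.
Step 3: leaves = {1,4,7,9}. Remove smallest leaf 1, emit neighbor 8.
Step 4: leaves = {4,7,9}. Remove smallest leaf 4, emit neighbor 6.
Step 5: leaves = {6,7,9}. Remove smallest leaf 6, emit neighbor 10.
Step 6: leaves = {7,9}. Remove smallest leaf 7, emit neighbor 10.
Step 7: leaves = {9,10}. Remove smallest leaf 9, emit neighbor 5.
Step 8: leaves = {5,10}. Remove smallest leaf 5, emit neighbor 8.
Done: 2 vertices remain (8, 10). Sequence = [4 1 8 6 10 10 5 8]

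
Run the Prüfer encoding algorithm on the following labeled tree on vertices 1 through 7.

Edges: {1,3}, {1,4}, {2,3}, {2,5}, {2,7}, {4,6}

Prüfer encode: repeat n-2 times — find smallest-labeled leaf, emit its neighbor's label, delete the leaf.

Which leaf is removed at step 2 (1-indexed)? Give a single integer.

Answer: 6

Derivation:
Step 1: current leaves = {5,6,7}. Remove leaf 5 (neighbor: 2).
Step 2: current leaves = {6,7}. Remove leaf 6 (neighbor: 4).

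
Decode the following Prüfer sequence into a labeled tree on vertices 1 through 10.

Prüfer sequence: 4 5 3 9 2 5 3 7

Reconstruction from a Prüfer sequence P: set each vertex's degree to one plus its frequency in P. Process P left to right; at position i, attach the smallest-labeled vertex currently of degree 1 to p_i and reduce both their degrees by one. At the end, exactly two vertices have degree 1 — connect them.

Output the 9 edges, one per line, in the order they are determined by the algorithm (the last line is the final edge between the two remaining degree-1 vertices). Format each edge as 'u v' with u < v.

Initial degrees: {1:1, 2:2, 3:3, 4:2, 5:3, 6:1, 7:2, 8:1, 9:2, 10:1}
Step 1: smallest deg-1 vertex = 1, p_1 = 4. Add edge {1,4}. Now deg[1]=0, deg[4]=1.
Step 2: smallest deg-1 vertex = 4, p_2 = 5. Add edge {4,5}. Now deg[4]=0, deg[5]=2.
Step 3: smallest deg-1 vertex = 6, p_3 = 3. Add edge {3,6}. Now deg[6]=0, deg[3]=2.
Step 4: smallest deg-1 vertex = 8, p_4 = 9. Add edge {8,9}. Now deg[8]=0, deg[9]=1.
Step 5: smallest deg-1 vertex = 9, p_5 = 2. Add edge {2,9}. Now deg[9]=0, deg[2]=1.
Step 6: smallest deg-1 vertex = 2, p_6 = 5. Add edge {2,5}. Now deg[2]=0, deg[5]=1.
Step 7: smallest deg-1 vertex = 5, p_7 = 3. Add edge {3,5}. Now deg[5]=0, deg[3]=1.
Step 8: smallest deg-1 vertex = 3, p_8 = 7. Add edge {3,7}. Now deg[3]=0, deg[7]=1.
Final: two remaining deg-1 vertices are 7, 10. Add edge {7,10}.

Answer: 1 4
4 5
3 6
8 9
2 9
2 5
3 5
3 7
7 10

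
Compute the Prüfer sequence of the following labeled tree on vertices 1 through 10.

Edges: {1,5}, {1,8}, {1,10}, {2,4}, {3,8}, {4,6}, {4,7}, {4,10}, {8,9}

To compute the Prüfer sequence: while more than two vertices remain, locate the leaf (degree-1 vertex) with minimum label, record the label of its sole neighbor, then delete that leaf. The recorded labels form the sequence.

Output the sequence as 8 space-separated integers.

Answer: 4 8 1 4 4 10 8 1

Derivation:
Step 1: leaves = {2,3,5,6,7,9}. Remove smallest leaf 2, emit neighbor 4.
Step 2: leaves = {3,5,6,7,9}. Remove smallest leaf 3, emit neighbor 8.
Step 3: leaves = {5,6,7,9}. Remove smallest leaf 5, emit neighbor 1.
Step 4: leaves = {6,7,9}. Remove smallest leaf 6, emit neighbor 4.
Step 5: leaves = {7,9}. Remove smallest leaf 7, emit neighbor 4.
Step 6: leaves = {4,9}. Remove smallest leaf 4, emit neighbor 10.
Step 7: leaves = {9,10}. Remove smallest leaf 9, emit neighbor 8.
Step 8: leaves = {8,10}. Remove smallest leaf 8, emit neighbor 1.
Done: 2 vertices remain (1, 10). Sequence = [4 8 1 4 4 10 8 1]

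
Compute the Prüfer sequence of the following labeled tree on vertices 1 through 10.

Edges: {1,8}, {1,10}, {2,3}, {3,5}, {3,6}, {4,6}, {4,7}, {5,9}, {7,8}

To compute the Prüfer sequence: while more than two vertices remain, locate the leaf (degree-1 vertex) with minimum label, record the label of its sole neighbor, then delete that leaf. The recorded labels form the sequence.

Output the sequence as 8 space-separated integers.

Step 1: leaves = {2,9,10}. Remove smallest leaf 2, emit neighbor 3.
Step 2: leaves = {9,10}. Remove smallest leaf 9, emit neighbor 5.
Step 3: leaves = {5,10}. Remove smallest leaf 5, emit neighbor 3.
Step 4: leaves = {3,10}. Remove smallest leaf 3, emit neighbor 6.
Step 5: leaves = {6,10}. Remove smallest leaf 6, emit neighbor 4.
Step 6: leaves = {4,10}. Remove smallest leaf 4, emit neighbor 7.
Step 7: leaves = {7,10}. Remove smallest leaf 7, emit neighbor 8.
Step 8: leaves = {8,10}. Remove smallest leaf 8, emit neighbor 1.
Done: 2 vertices remain (1, 10). Sequence = [3 5 3 6 4 7 8 1]

Answer: 3 5 3 6 4 7 8 1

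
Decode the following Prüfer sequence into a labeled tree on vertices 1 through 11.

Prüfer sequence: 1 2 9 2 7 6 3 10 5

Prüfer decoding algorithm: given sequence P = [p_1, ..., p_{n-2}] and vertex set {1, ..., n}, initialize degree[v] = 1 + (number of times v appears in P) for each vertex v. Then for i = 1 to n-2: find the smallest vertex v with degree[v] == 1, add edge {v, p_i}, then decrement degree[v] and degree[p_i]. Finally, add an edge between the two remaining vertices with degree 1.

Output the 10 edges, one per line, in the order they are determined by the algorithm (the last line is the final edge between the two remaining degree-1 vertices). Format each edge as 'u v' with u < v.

Answer: 1 4
1 2
8 9
2 9
2 7
6 7
3 6
3 10
5 10
5 11

Derivation:
Initial degrees: {1:2, 2:3, 3:2, 4:1, 5:2, 6:2, 7:2, 8:1, 9:2, 10:2, 11:1}
Step 1: smallest deg-1 vertex = 4, p_1 = 1. Add edge {1,4}. Now deg[4]=0, deg[1]=1.
Step 2: smallest deg-1 vertex = 1, p_2 = 2. Add edge {1,2}. Now deg[1]=0, deg[2]=2.
Step 3: smallest deg-1 vertex = 8, p_3 = 9. Add edge {8,9}. Now deg[8]=0, deg[9]=1.
Step 4: smallest deg-1 vertex = 9, p_4 = 2. Add edge {2,9}. Now deg[9]=0, deg[2]=1.
Step 5: smallest deg-1 vertex = 2, p_5 = 7. Add edge {2,7}. Now deg[2]=0, deg[7]=1.
Step 6: smallest deg-1 vertex = 7, p_6 = 6. Add edge {6,7}. Now deg[7]=0, deg[6]=1.
Step 7: smallest deg-1 vertex = 6, p_7 = 3. Add edge {3,6}. Now deg[6]=0, deg[3]=1.
Step 8: smallest deg-1 vertex = 3, p_8 = 10. Add edge {3,10}. Now deg[3]=0, deg[10]=1.
Step 9: smallest deg-1 vertex = 10, p_9 = 5. Add edge {5,10}. Now deg[10]=0, deg[5]=1.
Final: two remaining deg-1 vertices are 5, 11. Add edge {5,11}.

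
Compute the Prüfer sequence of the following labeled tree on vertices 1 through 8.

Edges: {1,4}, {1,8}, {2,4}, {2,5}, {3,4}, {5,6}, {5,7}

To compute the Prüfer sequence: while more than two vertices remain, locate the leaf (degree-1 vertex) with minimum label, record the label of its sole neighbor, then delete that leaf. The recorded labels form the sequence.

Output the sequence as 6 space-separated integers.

Answer: 4 5 5 2 4 1

Derivation:
Step 1: leaves = {3,6,7,8}. Remove smallest leaf 3, emit neighbor 4.
Step 2: leaves = {6,7,8}. Remove smallest leaf 6, emit neighbor 5.
Step 3: leaves = {7,8}. Remove smallest leaf 7, emit neighbor 5.
Step 4: leaves = {5,8}. Remove smallest leaf 5, emit neighbor 2.
Step 5: leaves = {2,8}. Remove smallest leaf 2, emit neighbor 4.
Step 6: leaves = {4,8}. Remove smallest leaf 4, emit neighbor 1.
Done: 2 vertices remain (1, 8). Sequence = [4 5 5 2 4 1]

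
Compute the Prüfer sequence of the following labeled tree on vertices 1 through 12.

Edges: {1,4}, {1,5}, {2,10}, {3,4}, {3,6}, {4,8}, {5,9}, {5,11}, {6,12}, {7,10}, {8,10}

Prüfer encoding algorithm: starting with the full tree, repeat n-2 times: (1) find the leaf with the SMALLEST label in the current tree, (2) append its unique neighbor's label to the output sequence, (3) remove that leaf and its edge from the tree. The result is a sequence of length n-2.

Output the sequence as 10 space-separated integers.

Answer: 10 10 5 8 4 5 1 4 3 6

Derivation:
Step 1: leaves = {2,7,9,11,12}. Remove smallest leaf 2, emit neighbor 10.
Step 2: leaves = {7,9,11,12}. Remove smallest leaf 7, emit neighbor 10.
Step 3: leaves = {9,10,11,12}. Remove smallest leaf 9, emit neighbor 5.
Step 4: leaves = {10,11,12}. Remove smallest leaf 10, emit neighbor 8.
Step 5: leaves = {8,11,12}. Remove smallest leaf 8, emit neighbor 4.
Step 6: leaves = {11,12}. Remove smallest leaf 11, emit neighbor 5.
Step 7: leaves = {5,12}. Remove smallest leaf 5, emit neighbor 1.
Step 8: leaves = {1,12}. Remove smallest leaf 1, emit neighbor 4.
Step 9: leaves = {4,12}. Remove smallest leaf 4, emit neighbor 3.
Step 10: leaves = {3,12}. Remove smallest leaf 3, emit neighbor 6.
Done: 2 vertices remain (6, 12). Sequence = [10 10 5 8 4 5 1 4 3 6]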